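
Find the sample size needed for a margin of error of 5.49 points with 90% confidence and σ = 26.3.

n = (z*σ/E)² = (1.645×26.3/5.49)² = 62.1 → n = 63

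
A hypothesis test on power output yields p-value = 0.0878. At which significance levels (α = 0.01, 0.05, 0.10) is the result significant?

p = 0.0878. Significant at: α = 0.1.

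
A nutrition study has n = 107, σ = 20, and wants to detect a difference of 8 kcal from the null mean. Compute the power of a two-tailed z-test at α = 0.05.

SE = σ/√n = 20/√107 = 1.933. Non-centrality λ = d/SE = 8/1.933 = 4.138. Power ≈ Φ(λ - z_{α/2}) = Φ(4.138 - 1.96) = Φ(2.178) = 0.985.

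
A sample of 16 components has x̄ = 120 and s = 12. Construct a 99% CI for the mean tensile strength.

CI = x̄ ± t*(s/√n) = 120 ± 2.947(12/√16) = (111.16, 128.84)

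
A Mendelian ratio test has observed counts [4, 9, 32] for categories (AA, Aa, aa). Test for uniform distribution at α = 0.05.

Expected = 15 each. χ² = Σ(O-E)²/E = 29.733. df = 2, critical value = 5.991. Reject H₀.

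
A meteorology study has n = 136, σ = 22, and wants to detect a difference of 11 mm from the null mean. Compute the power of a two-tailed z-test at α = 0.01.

SE = σ/√n = 22/√136 = 1.886. Non-centrality λ = d/SE = 11/1.886 = 5.831. Power ≈ Φ(λ - z_{α/2}) = Φ(5.831 - 2.576) = Φ(3.255) = 0.999.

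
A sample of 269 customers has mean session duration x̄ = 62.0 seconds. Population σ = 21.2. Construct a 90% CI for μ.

CI = x̄ ± z*(σ/√n) = 62.0 ± 1.645(21.2/√269) = 62.0 ± 2.13 = (59.87, 64.13)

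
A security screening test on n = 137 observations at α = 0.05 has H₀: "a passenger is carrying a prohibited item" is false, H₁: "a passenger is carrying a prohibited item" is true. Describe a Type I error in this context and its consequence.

Type I error: rejecting H₀ when it is true — concluding that a passenger is carrying a prohibited item when in fact it is not. Consequence: detaining an innocent passenger — delay and inconvenience.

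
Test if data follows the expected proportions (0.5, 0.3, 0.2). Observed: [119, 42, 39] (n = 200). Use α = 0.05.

Expected: [100.0, 60.0, 40.0]. χ² = 9.035. df = 2, critical = 5.991. Reject H₀.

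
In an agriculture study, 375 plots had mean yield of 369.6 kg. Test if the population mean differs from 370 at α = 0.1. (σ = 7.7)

z = (x̄ - μ₀)/(σ/√n) = (369.6 - 370)/(7.7/√375) = -1.006. Critical value: ±1.645. Since |-1.006| ≤ 1.645, Fail to reject H₀.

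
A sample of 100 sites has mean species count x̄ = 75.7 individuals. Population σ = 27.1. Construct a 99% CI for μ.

CI = x̄ ± z*(σ/√n) = 75.7 ± 2.576(27.1/√100) = 75.7 ± 6.98 = (68.72, 82.68)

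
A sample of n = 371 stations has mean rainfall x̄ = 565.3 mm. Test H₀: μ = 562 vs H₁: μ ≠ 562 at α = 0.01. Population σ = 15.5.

z = (x̄ - μ₀)/(σ/√n) = (565.3 - 562)/(15.5/√371) = 4.101. Critical value: ±2.576. Since |4.101| > 2.576, Reject H₀.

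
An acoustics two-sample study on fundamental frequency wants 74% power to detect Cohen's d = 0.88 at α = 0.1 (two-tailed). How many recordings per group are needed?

z_{α/2} = 1.645, z_β = Φ⁻¹(0.74) = 0.643. For large effect (d = 0.88): n per group = 2(z_{α/2} + z_β)²/d² = 2(1.645 + 0.643)²/0.88² = 13.5 → 14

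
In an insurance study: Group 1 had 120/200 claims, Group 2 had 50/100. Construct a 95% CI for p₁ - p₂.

p̂₁ = 0.6, p̂₂ = 0.5. Difference = 0.1. CI = (-0.019, 0.219)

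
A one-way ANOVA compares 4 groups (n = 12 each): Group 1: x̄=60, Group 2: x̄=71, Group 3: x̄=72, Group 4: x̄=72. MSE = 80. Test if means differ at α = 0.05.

Grand mean = 68.75. SS_between = 1233.0, MS_between = 411.0. F = 5.138, F_crit ≈ 2.816. Reject H₀.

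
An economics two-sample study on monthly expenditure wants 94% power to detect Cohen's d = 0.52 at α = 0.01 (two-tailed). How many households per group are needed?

z_{α/2} = 2.576, z_β = Φ⁻¹(0.94) = 1.555. For medium effect (d = 0.52): n per group = 2(z_{α/2} + z_β)²/d² = 2(2.576 + 1.555)²/0.52² = 126.2 → 127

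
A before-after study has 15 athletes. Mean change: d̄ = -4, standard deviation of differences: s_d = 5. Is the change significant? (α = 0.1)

t = d̄/(s_d/√n) = -4/(5/√15) = -3.098. df = 14, critical t = ±1.761. Reject H₀.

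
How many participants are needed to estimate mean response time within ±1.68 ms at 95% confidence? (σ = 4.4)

n = (z*σ/E)² = (1.96×4.4/1.68)² = 26.4 → n = 27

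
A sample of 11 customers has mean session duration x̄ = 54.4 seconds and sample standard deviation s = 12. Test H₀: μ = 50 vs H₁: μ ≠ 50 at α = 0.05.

t = (x̄ - μ₀)/(s/√n) = (54.4 - 50)/(12/√11) = 1.216. df = 10, critical t = ±2.228. Fail to reject H₀.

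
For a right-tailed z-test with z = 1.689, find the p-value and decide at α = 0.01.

p = P(Z > 1.689) = 1 - Φ(1.689) ≈ 0.0456. Since p ≥ 0.01, fail to reject H₀ (not significant) at α = 0.01.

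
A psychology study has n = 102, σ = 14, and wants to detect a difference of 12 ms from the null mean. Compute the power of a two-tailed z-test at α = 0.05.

SE = σ/√n = 14/√102 = 1.386. Non-centrality λ = d/SE = 12/1.386 = 8.657. Power ≈ Φ(λ - z_{α/2}) = Φ(8.657 - 1.96) = Φ(6.697) = 1.0.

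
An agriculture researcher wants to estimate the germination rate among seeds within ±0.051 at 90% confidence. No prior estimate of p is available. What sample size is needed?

Conservative approach: use p = 0.5 (maximizes p(1-p) = 0.25). n = z²(0.25)/E² = 1.645²×0.25/0.051² = 260.1 → n = 261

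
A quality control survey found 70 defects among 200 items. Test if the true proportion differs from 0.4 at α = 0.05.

p̂ = 0.35, p₀ = 0.4. z = (p̂ - p₀)/√(p₀(1-p₀)/n) = -1.443. Critical: ±1.96. Fail to reject H₀.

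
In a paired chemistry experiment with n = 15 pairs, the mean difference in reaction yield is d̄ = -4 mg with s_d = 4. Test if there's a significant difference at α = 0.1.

t = d̄/(s_d/√n) = -4/(4/√15) = -3.873. df = 14, critical t = ±1.761. Reject H₀.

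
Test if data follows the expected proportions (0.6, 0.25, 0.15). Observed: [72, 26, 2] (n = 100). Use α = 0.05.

Expected: [60.0, 25.0, 15.0]. χ² = 13.707. df = 2, critical = 5.991. Reject H₀.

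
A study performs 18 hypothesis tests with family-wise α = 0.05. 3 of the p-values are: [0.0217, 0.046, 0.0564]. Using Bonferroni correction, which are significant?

Bonferroni α = 0.05/18 = 0.00278. None of the given p-values are significant.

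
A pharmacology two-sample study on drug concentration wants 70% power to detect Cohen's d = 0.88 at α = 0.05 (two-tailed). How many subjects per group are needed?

z_{α/2} = 1.96, z_β = Φ⁻¹(0.7) = 0.524. For large effect (d = 0.88): n per group = 2(z_{α/2} + z_β)²/d² = 2(1.96 + 0.524)²/0.88² = 15.9 → 16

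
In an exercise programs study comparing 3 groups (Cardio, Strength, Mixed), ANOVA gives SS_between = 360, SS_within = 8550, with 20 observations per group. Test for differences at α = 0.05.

df_between = 2, df_within = 57. F = MS_between/MS_within = 180.0/150.0 = 1.2. F_crit ≈ 3.159. Fail to reject H₀.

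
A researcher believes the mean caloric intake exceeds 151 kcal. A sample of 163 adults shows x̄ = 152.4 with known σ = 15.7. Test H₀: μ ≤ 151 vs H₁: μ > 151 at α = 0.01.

z = 1.138. Critical value: 2.33. Fail to reject H₀.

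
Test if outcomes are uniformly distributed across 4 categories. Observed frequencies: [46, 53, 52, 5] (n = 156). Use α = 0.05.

Expected = 39 each. χ² = Σ(O-E)²/E = 40.256. df = 3, critical value = 7.815. Reject H₀.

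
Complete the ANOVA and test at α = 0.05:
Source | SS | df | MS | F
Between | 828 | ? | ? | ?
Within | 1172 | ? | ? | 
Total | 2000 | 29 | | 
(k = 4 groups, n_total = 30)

df_between = 3, df_within = 26. MS_between = 276.0, MS_within = 45.08. F = 6.123, F_crit ≈ 2.975. Reject H₀.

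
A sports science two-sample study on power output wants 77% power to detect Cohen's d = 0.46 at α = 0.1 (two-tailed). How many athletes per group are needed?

z_{α/2} = 1.645, z_β = Φ⁻¹(0.77) = 0.739. For small effect (d = 0.46): n per group = 2(z_{α/2} + z_β)²/d² = 2(1.645 + 0.739)²/0.46² = 53.7 → 54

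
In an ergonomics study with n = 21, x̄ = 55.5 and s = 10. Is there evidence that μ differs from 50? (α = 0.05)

t = (x̄ - μ₀)/(s/√n) = (55.5 - 50)/(10/√21) = 2.52. df = 20, critical t = ±2.086. Reject H₀.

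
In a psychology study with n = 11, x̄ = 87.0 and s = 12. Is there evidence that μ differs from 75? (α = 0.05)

t = (x̄ - μ₀)/(s/√n) = (87.0 - 75)/(12/√11) = 3.317. df = 10, critical t = ±2.228. Reject H₀.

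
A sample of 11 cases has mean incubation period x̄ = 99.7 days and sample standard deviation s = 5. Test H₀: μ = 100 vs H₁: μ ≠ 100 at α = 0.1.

t = (x̄ - μ₀)/(s/√n) = (99.7 - 100)/(5/√11) = -0.199. df = 10, critical t = ±1.812. Fail to reject H₀.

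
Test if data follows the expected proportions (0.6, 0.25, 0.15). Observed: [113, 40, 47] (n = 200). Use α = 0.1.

Expected: [120.0, 50.0, 30.0]. χ² = 12.042. df = 2, critical = 4.605. Reject H₀.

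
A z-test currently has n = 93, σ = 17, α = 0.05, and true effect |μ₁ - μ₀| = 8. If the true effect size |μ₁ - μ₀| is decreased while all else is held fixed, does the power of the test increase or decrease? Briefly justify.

Power decreases: a smaller true effect decreases the non-centrality λ = |μ₁ - μ₀|/(σ/√n).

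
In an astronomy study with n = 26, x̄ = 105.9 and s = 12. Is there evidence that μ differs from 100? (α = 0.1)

t = (x̄ - μ₀)/(s/√n) = (105.9 - 100)/(12/√26) = 2.507. df = 25, critical t = ±1.708. Reject H₀.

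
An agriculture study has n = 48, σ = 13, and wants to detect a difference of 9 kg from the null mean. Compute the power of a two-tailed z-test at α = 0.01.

SE = σ/√n = 13/√48 = 1.876. Non-centrality λ = d/SE = 9/1.876 = 4.796. Power ≈ Φ(λ - z_{α/2}) = Φ(4.796 - 2.576) = Φ(2.22) = 0.987.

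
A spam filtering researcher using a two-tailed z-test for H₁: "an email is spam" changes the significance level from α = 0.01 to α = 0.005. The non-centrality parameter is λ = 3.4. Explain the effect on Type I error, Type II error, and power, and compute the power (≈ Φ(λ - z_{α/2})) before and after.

Decreasing α from 0.01 to 0.005:
• Type I error rate decreases (α is the Type I rate by definition).
• Critical value moves from z_{α/2} = 2.576 to 2.807, so power = Φ(λ - z_{α/2}) goes from Φ(3.4 - 2.576) = 0.795 to Φ(3.4 - 2.807) = 0.723.
• Type II error rate β = 1 - power therefore increases (0.205 → 0.277).
Appropriate when false positives are costly — here, a legitimate email is sent to the spam folder and the user misses it.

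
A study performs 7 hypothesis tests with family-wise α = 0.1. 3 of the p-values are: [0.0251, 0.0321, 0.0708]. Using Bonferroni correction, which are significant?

Bonferroni α = 0.1/7 = 0.01429. None of the given p-values are significant.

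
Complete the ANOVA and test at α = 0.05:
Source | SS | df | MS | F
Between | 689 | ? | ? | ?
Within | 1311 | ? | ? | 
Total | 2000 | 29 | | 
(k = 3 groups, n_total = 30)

df_between = 2, df_within = 27. MS_between = 344.5, MS_within = 48.56. F = 7.095, F_crit ≈ 3.354. Reject H₀.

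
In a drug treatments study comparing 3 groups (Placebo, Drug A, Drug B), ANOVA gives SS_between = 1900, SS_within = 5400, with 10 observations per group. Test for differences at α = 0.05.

df_between = 2, df_within = 27. F = MS_between/MS_within = 950.0/200.0 = 4.75. F_crit ≈ 3.354. Reject H₀. At least one mean differs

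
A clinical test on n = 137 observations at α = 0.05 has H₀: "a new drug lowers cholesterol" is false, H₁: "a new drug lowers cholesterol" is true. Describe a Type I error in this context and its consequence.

Type I error: rejecting H₀ when it is true — concluding that a new drug lowers cholesterol when in fact it is not. Consequence: approving an ineffective drug — patients take a useless medication and may skip effective alternatives.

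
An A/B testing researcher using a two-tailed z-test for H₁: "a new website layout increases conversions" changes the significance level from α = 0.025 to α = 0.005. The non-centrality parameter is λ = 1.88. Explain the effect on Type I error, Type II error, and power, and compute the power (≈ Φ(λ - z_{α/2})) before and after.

Decreasing α from 0.025 to 0.005:
• Type I error rate decreases (α is the Type I rate by definition).
• Critical value moves from z_{α/2} = 2.241 to 2.807, so power = Φ(λ - z_{α/2}) goes from Φ(1.88 - 2.241) = 0.359 to Φ(1.88 - 2.807) = 0.177.
• Type II error rate β = 1 - power therefore increases (0.641 → 0.823).
Appropriate when false positives are costly — here, rolling out a layout that doesn't actually help — wasted engineering effort.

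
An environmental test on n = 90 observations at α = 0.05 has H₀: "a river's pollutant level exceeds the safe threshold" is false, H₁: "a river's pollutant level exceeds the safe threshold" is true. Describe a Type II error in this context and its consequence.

Type II error: failing to reject H₀ when it is false — concluding that a river's pollutant level exceeds the safe threshold is not supported when in fact it is. Consequence: allowing unsafe pollution to continue.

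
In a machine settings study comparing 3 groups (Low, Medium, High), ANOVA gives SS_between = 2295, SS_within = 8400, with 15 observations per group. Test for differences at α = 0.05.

df_between = 2, df_within = 42. F = MS_between/MS_within = 1147.5/200.0 = 5.737. F_crit ≈ 3.22. Reject H₀. At least one mean differs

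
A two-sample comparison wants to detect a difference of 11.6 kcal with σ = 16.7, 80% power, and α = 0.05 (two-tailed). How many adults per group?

n per group = 2(z_α/2 + z_β)²σ²/d² = 2×(1.96 + 0.84)²×16.7²/11.6² = 32.5 → n = 33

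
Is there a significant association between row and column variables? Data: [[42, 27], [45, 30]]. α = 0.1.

χ² = 0.011. df = 1, critical = 2.706. Fail to reject H₀. No evidence of dependence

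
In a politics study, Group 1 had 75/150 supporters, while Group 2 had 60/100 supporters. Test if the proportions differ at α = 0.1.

p̂₁ = 0.5, p̂₂ = 0.6, pooled p̂ = 0.54. z = -1.554. Critical: ±1.645. Fail to reject H₀.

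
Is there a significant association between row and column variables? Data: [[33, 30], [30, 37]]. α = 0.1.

χ² = 0.752. df = 1, critical = 2.706. Fail to reject H₀. No evidence of dependence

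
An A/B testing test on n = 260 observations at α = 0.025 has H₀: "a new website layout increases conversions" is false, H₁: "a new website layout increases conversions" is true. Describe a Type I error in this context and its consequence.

Type I error: rejecting H₀ when it is true — concluding that a new website layout increases conversions when in fact it is not. Consequence: rolling out a layout that doesn't actually help — wasted engineering effort.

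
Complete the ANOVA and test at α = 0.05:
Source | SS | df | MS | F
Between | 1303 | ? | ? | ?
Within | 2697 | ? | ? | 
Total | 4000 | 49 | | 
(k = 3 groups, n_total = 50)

df_between = 2, df_within = 47. MS_between = 651.5, MS_within = 57.38. F = 11.354, F_crit ≈ 3.195. Reject H₀.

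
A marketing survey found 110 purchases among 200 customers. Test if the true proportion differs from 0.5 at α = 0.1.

p̂ = 0.55, p₀ = 0.5. z = (p̂ - p₀)/√(p₀(1-p₀)/n) = 1.414. Critical: ±1.645. Fail to reject H₀.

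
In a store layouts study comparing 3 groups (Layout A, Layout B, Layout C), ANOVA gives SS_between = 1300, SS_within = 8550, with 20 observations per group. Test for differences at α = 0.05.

df_between = 2, df_within = 57. F = MS_between/MS_within = 650.0/150.0 = 4.333. F_crit ≈ 3.159. Reject H₀. At least one mean differs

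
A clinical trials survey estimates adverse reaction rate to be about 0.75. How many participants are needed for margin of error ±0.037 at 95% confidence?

n = z²p(1-p)/E² = 1.96²×0.75×0.25/0.037² = 526.2 → n = 527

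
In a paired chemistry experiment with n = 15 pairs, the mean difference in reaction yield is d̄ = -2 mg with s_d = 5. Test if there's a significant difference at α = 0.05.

t = d̄/(s_d/√n) = -2/(5/√15) = -1.549. df = 14, critical t = ±2.145. Fail to reject H₀.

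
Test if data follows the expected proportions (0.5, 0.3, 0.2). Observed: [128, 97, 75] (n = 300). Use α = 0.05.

Expected: [150.0, 90.0, 60.0]. χ² = 7.521. df = 2, critical = 5.991. Reject H₀.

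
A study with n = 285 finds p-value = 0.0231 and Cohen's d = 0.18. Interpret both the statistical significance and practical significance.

Statistically significant (p = 0.0231 < 0.05). Cohen's d = 0.18 indicates a very small effect size. Both statistical and practical significance should be considered.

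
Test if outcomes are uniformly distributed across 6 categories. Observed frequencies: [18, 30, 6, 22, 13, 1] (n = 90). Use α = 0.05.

Expected = 15 each. χ² = Σ(O-E)²/E = 37.6. df = 5, critical value = 11.07. Reject H₀.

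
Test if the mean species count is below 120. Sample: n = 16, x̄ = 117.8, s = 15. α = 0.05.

t = (117.8 - 120)/(15/√16) = -0.587, df = 15. Critical t = -1.753. Fail to reject H₀.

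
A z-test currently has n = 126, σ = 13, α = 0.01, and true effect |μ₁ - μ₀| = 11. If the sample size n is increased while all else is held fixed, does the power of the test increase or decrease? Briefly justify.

Power increases: a larger n shrinks the standard error σ/√n, moving the sampling distribution under H₁ further from the critical value.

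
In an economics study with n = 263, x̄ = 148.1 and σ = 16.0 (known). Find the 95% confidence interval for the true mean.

CI = x̄ ± z*(σ/√n) = 148.1 ± 1.96(16.0/√263) = 148.1 ± 1.93 = (146.17, 150.03)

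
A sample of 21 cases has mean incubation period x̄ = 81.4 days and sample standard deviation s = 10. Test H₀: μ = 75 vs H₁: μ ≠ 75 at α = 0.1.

t = (x̄ - μ₀)/(s/√n) = (81.4 - 75)/(10/√21) = 2.933. df = 20, critical t = ±1.725. Reject H₀.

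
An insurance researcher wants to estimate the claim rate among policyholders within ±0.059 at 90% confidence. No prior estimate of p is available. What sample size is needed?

Conservative approach: use p = 0.5 (maximizes p(1-p) = 0.25). n = z²(0.25)/E² = 1.645²×0.25/0.059² = 194.3 → n = 195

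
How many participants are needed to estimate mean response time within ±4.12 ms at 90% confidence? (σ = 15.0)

n = (z*σ/E)² = (1.645×15.0/4.12)² = 35.9 → n = 36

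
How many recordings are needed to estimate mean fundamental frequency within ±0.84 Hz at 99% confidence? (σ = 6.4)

n = (z*σ/E)² = (2.576×6.4/0.84)² = 385.2 → n = 386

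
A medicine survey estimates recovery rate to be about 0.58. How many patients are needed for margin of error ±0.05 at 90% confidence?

n = z²p(1-p)/E² = 1.645²×0.58×0.42/0.05² = 263.7 → n = 264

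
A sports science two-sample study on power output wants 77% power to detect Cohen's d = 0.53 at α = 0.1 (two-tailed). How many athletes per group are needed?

z_{α/2} = 1.645, z_β = Φ⁻¹(0.77) = 0.739. For medium effect (d = 0.53): n per group = 2(z_{α/2} + z_β)²/d² = 2(1.645 + 0.739)²/0.53² = 40.5 → 41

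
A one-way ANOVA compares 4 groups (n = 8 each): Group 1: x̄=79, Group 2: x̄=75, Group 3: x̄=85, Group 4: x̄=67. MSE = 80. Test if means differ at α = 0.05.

Grand mean = 76.5. SS_between = 1368.0, MS_between = 456.0. F = 5.7, F_crit ≈ 2.947. Reject H₀.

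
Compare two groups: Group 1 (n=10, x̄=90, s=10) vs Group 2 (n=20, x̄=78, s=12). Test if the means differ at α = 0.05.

Pooled sp = 11.4. t = 2.719, df = 28. Critical t = ±2.048. Reject H₀.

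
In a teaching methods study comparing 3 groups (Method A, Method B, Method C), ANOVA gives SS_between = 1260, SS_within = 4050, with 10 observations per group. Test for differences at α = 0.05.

df_between = 2, df_within = 27. F = MS_between/MS_within = 630.0/150.0 = 4.2. F_crit ≈ 3.354. Reject H₀. At least one mean differs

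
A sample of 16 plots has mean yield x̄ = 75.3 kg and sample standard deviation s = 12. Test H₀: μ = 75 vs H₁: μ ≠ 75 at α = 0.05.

t = (x̄ - μ₀)/(s/√n) = (75.3 - 75)/(12/√16) = 0.1. df = 15, critical t = ±2.131. Fail to reject H₀.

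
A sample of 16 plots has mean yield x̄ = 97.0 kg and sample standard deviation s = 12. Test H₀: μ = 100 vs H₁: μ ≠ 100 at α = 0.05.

t = (x̄ - μ₀)/(s/√n) = (97.0 - 100)/(12/√16) = -1.0. df = 15, critical t = ±2.131. Fail to reject H₀.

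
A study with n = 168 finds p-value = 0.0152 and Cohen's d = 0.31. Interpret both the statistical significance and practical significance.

Statistically significant (p = 0.0152 < 0.05). Cohen's d = 0.31 indicates a small effect size. Both statistical and practical significance should be considered.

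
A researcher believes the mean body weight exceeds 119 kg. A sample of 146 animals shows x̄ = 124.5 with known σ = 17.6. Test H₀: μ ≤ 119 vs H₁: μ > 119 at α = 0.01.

z = 3.776. Critical value: 2.33. Reject H₀.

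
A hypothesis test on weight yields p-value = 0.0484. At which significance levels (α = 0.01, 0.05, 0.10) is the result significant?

p = 0.0484. Significant at: α = 0.05, 0.1.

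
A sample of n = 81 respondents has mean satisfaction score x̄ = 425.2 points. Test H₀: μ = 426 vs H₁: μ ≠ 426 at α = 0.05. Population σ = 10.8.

z = (x̄ - μ₀)/(σ/√n) = (425.2 - 426)/(10.8/√81) = -0.667. Critical value: ±1.96. Since |-0.667| ≤ 1.96, Fail to reject H₀.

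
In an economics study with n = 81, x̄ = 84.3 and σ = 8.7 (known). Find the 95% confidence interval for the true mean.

CI = x̄ ± z*(σ/√n) = 84.3 ± 1.96(8.7/√81) = 84.3 ± 1.89 = (82.41, 86.19)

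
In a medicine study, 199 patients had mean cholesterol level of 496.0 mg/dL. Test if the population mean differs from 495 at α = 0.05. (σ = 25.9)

z = (x̄ - μ₀)/(σ/√n) = (496.0 - 495)/(25.9/√199) = 0.545. Critical value: ±1.96. Since |0.545| ≤ 1.96, Fail to reject H₀.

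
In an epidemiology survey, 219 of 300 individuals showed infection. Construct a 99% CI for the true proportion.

p̂ = 0.73. CI = p̂ ± z*√(p̂(1-p̂)/n) = (0.664, 0.796)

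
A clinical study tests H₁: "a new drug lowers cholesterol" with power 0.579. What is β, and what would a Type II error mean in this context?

β = 1 - power = 1 - 0.579 = 0.421. A Type II error is failing to reject H₀ when H₀ is false (false negative) — here, failing to conclude that a new drug lowers cholesterol when in fact it is true. Consequence: shelving an effective drug — patients miss out on a treatment that would have helped.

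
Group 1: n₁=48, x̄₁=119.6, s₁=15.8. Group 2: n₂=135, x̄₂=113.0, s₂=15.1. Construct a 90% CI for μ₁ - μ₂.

Difference = 6.6. SE = √(15.8²/48 + 15.1²/135) = 2.625. CI = (2.28, 10.92)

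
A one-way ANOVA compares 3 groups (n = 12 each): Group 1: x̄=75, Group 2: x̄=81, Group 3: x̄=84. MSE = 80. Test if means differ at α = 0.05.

Grand mean = 80.0. SS_between = 504.0, MS_between = 252.0. F = 3.15, F_crit ≈ 3.285. Fail to reject H₀.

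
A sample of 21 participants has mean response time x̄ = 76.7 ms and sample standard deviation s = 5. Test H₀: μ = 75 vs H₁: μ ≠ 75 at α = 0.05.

t = (x̄ - μ₀)/(s/√n) = (76.7 - 75)/(5/√21) = 1.558. df = 20, critical t = ±2.086. Fail to reject H₀.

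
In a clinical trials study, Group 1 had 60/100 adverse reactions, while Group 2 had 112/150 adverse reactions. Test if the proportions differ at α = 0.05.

p̂₁ = 0.6, p̂₂ = 0.747, pooled p̂ = 0.688. z = -2.452. Critical: ±1.96. Reject H₀.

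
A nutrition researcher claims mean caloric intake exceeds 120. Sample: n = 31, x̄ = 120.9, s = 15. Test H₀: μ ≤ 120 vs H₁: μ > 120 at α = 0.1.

t = (120.9 - 120)/(15/√31) = 0.334, df = 30. Critical t = 1.31. Fail to reject H₀.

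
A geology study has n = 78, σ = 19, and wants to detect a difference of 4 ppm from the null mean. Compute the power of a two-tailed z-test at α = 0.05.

SE = σ/√n = 19/√78 = 2.151. Non-centrality λ = d/SE = 4/2.151 = 1.859. Power ≈ Φ(λ - z_{α/2}) = Φ(1.859 - 1.96) = Φ(-0.101) = 0.46.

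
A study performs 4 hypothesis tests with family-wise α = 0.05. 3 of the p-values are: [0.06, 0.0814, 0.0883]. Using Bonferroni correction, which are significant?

Bonferroni α = 0.05/4 = 0.0125. None of the given p-values are significant.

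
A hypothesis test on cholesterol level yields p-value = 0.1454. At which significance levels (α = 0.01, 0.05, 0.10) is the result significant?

p = 0.1454. Not significant at any of the given levels.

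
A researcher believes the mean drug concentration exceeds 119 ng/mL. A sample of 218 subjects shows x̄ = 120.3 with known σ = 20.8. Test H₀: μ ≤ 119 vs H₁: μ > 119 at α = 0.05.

z = 0.923. Critical value: 1.645. Fail to reject H₀.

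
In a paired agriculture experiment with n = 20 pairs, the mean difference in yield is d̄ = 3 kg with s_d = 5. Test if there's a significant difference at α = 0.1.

t = d̄/(s_d/√n) = 3/(5/√20) = 2.683. df = 19, critical t = ±1.729. Reject H₀.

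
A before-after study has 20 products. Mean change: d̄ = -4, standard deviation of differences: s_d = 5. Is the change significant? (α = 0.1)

t = d̄/(s_d/√n) = -4/(5/√20) = -3.578. df = 19, critical t = ±1.729. Reject H₀.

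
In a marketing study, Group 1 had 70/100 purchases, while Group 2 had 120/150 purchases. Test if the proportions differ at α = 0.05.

p̂₁ = 0.7, p̂₂ = 0.8, pooled p̂ = 0.76. z = -1.814. Critical: ±1.96. Fail to reject H₀.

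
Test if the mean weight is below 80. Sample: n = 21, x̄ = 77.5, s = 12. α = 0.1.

t = (77.5 - 80)/(12/√21) = -0.955, df = 20. Critical t = -1.325. Fail to reject H₀.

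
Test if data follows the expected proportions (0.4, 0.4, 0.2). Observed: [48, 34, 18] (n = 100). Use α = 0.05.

Expected: [40.0, 40.0, 20.0]. χ² = 2.7. df = 2, critical = 5.991. Fail to reject H₀.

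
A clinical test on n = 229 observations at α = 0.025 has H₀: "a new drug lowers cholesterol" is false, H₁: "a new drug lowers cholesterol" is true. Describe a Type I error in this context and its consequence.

Type I error: rejecting H₀ when it is true — concluding that a new drug lowers cholesterol when in fact it is not. Consequence: approving an ineffective drug — patients take a useless medication and may skip effective alternatives.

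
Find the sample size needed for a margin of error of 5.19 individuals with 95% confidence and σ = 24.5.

n = (z*σ/E)² = (1.96×24.5/5.19)² = 85.6 → n = 86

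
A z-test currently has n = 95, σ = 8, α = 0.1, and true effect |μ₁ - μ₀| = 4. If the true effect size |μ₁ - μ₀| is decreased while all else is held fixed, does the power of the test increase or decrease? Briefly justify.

Power decreases: a smaller true effect decreases the non-centrality λ = |μ₁ - μ₀|/(σ/√n).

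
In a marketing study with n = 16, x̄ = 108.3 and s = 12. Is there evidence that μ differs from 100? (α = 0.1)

t = (x̄ - μ₀)/(s/√n) = (108.3 - 100)/(12/√16) = 2.767. df = 15, critical t = ±1.753. Reject H₀.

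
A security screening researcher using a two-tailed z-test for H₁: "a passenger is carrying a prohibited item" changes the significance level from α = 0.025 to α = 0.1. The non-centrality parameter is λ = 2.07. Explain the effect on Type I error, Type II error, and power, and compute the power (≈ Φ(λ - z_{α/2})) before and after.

Increasing α from 0.025 to 0.1:
• Type I error rate increases (α is the Type I rate by definition).
• Critical value moves from z_{α/2} = 2.241 to 1.645, so power = Φ(λ - z_{α/2}) goes from Φ(2.07 - 2.241) = 0.432 to Φ(2.07 - 1.645) = 0.665.
• Type II error rate β = 1 - power therefore decreases (0.568 → 0.335).
Appropriate when false negatives are costly — here, letting a prohibited item through — security breach.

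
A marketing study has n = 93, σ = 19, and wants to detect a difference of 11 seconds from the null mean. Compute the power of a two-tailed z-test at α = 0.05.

SE = σ/√n = 19/√93 = 1.97. Non-centrality λ = d/SE = 11/1.97 = 5.583. Power ≈ Φ(λ - z_{α/2}) = Φ(5.583 - 1.96) = Φ(3.623) = 1.0.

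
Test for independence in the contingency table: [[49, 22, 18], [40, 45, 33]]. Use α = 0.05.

χ² = 9.338. df = 2, critical = 5.991. Reject H₀. Variables are dependent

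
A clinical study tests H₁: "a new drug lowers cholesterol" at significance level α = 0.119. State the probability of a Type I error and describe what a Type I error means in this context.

P(Type I error) = α = 0.119. A Type I error is rejecting H₀ when H₀ is actually true (false positive) — here, concluding that a new drug lowers cholesterol when in fact this is not the case. Consequence: approving an ineffective drug — patients take a useless medication and may skip effective alternatives.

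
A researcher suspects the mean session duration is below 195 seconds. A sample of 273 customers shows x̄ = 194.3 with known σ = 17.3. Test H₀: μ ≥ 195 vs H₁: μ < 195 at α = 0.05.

z = -0.669. Critical value: -1.645. Fail to reject H₀.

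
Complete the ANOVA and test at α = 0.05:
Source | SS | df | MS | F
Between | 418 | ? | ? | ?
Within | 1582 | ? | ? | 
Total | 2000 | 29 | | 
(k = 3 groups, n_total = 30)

df_between = 2, df_within = 27. MS_between = 209.0, MS_within = 58.59. F = 3.567, F_crit ≈ 3.354. Reject H₀.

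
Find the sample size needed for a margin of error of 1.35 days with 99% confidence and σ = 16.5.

n = (z*σ/E)² = (2.576×16.5/1.35)² = 991.3 → n = 992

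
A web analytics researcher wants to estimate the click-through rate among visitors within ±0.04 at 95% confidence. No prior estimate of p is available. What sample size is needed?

Conservative approach: use p = 0.5 (maximizes p(1-p) = 0.25). n = z²(0.25)/E² = 1.96²×0.25/0.04² = 600.2 → n = 601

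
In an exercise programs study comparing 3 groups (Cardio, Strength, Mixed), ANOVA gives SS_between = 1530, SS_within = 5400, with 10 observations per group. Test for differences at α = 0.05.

df_between = 2, df_within = 27. F = MS_between/MS_within = 765.0/200.0 = 3.825. F_crit ≈ 3.354. Reject H₀. At least one mean differs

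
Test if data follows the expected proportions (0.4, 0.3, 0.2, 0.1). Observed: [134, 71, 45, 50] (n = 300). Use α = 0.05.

Expected: [120.0, 90.0, 60.0, 30.0]. χ² = 22.728. df = 3, critical = 7.815. Reject H₀.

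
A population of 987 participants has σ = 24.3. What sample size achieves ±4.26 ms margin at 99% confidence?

Without FPC: n₀ = (2.576×24.3/4.26)² = 215.916. With FPC: n = n₀N/(n₀+N-1) = 177.3 → n = 178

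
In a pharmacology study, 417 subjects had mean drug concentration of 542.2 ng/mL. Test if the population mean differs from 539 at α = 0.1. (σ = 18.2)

z = (x̄ - μ₀)/(σ/√n) = (542.2 - 539)/(18.2/√417) = 3.59. Critical value: ±1.645. Since |3.59| > 1.645, Reject H₀.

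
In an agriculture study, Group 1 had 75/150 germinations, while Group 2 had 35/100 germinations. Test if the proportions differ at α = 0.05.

p̂₁ = 0.5, p̂₂ = 0.35, pooled p̂ = 0.44. z = 2.341. Critical: ±1.96. Reject H₀.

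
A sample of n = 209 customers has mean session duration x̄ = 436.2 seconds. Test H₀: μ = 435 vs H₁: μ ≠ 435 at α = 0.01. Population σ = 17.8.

z = (x̄ - μ₀)/(σ/√n) = (436.2 - 435)/(17.8/√209) = 0.975. Critical value: ±2.576. Since |0.975| ≤ 2.576, Fail to reject H₀.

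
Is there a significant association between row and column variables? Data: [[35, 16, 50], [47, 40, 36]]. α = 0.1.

χ² = 12.279. df = 2, critical = 4.605. Reject H₀. Variables are dependent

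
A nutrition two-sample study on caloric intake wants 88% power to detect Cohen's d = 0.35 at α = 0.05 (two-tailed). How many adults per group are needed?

z_{α/2} = 1.96, z_β = Φ⁻¹(0.88) = 1.175. For small effect (d = 0.35): n per group = 2(z_{α/2} + z_β)²/d² = 2(1.96 + 1.175)²/0.35² = 160.5 → 161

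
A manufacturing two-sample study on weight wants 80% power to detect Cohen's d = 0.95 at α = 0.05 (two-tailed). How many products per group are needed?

z_{α/2} = 1.96, z_β = Φ⁻¹(0.8) = 0.842. For large effect (d = 0.95): n per group = 2(z_{α/2} + z_β)²/d² = 2(1.96 + 0.842)²/0.95² = 17.4 → 18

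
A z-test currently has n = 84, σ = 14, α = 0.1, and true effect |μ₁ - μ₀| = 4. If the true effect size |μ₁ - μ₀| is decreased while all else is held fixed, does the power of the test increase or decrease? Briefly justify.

Power decreases: a smaller true effect decreases the non-centrality λ = |μ₁ - μ₀|/(σ/√n).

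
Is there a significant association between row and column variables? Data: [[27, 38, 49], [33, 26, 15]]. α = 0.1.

χ² = 12.99. df = 2, critical = 4.605. Reject H₀. Variables are dependent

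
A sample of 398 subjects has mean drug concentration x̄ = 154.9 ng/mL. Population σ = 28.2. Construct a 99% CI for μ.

CI = x̄ ± z*(σ/√n) = 154.9 ± 2.576(28.2/√398) = 154.9 ± 3.64 = (151.26, 158.54)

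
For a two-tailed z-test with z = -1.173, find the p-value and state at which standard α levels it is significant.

p = 2·P(Z > |-1.173|) = 2·(1 - Φ(1.173)) ≈ 0.2408. Not significant at any standard level.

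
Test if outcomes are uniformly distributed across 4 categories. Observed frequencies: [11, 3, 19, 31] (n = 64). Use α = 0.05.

Expected = 16 each. χ² = Σ(O-E)²/E = 26.75. df = 3, critical value = 7.815. Reject H₀.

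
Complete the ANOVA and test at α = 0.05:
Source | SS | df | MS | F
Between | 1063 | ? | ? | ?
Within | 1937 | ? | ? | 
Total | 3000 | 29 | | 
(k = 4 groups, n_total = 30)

df_between = 3, df_within = 26. MS_between = 354.33, MS_within = 74.5. F = 4.756, F_crit ≈ 2.975. Reject H₀.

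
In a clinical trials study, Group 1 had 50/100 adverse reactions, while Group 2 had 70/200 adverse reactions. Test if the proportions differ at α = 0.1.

p̂₁ = 0.5, p̂₂ = 0.35, pooled p̂ = 0.4. z = 2.5. Critical: ±1.645. Reject H₀.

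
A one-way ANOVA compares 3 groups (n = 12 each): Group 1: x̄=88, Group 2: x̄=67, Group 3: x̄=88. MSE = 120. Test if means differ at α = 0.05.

Grand mean = 81.0. SS_between = 3528.0, MS_between = 1764.0. F = 14.7, F_crit ≈ 3.285. Reject H₀.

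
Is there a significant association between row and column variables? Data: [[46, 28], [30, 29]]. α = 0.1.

χ² = 1.716. df = 1, critical = 2.706. Fail to reject H₀. No evidence of dependence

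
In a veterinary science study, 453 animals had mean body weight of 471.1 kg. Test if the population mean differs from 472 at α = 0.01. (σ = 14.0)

z = (x̄ - μ₀)/(σ/√n) = (471.1 - 472)/(14.0/√453) = -1.368. Critical value: ±2.576. Since |-1.368| ≤ 2.576, Fail to reject H₀.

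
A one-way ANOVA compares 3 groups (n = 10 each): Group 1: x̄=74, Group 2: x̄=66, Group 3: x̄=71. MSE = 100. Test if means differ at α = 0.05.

Grand mean = 70.33. SS_between = 326.67, MS_between = 163.33. F = 1.633, F_crit ≈ 3.354. Fail to reject H₀.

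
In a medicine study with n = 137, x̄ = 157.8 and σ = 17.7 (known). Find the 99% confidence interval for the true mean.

CI = x̄ ± z*(σ/√n) = 157.8 ± 2.576(17.7/√137) = 157.8 ± 3.9 = (153.9, 161.7)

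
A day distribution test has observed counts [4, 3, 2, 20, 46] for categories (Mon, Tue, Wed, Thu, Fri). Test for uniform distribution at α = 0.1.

Expected = 15 each. χ² = Σ(O-E)²/E = 94.667. df = 4, critical value = 7.779. Reject H₀.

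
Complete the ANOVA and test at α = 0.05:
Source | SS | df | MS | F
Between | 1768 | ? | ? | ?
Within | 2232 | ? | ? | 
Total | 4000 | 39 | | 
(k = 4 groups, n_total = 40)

df_between = 3, df_within = 36. MS_between = 589.33, MS_within = 62.0. F = 9.505, F_crit ≈ 2.866. Reject H₀.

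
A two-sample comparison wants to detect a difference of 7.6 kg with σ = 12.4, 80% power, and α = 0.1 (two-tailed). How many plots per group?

n per group = 2(z_α/2 + z_β)²σ²/d² = 2×(1.645 + 0.84)²×12.4²/7.6² = 32.9 → n = 33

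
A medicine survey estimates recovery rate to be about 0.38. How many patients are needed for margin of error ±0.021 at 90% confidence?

n = z²p(1-p)/E² = 1.645²×0.38×0.62/0.021² = 1445.7 → n = 1446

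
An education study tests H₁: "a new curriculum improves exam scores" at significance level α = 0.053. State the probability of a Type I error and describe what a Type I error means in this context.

P(Type I error) = α = 0.053. A Type I error is rejecting H₀ when H₀ is actually true (false positive) — here, concluding that a new curriculum improves exam scores when in fact this is not the case. Consequence: adopting a curriculum that gives no real benefit — disruption for nothing.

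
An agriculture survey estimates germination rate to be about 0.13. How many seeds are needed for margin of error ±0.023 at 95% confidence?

n = z²p(1-p)/E² = 1.96²×0.13×0.87/0.023² = 821.3 → n = 822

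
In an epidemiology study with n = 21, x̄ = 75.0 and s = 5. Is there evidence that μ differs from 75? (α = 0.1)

t = (x̄ - μ₀)/(s/√n) = (75.0 - 75)/(5/√21) = 0.0. df = 20, critical t = ±1.725. Fail to reject H₀.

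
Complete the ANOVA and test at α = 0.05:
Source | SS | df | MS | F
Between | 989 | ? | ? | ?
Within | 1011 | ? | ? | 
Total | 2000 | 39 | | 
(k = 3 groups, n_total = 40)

df_between = 2, df_within = 37. MS_between = 494.5, MS_within = 27.32. F = 18.097, F_crit ≈ 3.252. Reject H₀.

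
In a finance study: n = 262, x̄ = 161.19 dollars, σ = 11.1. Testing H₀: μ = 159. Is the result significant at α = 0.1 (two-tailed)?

z = (161.19 - 159)/(11.1/√262) = 3.194. Since |z| > 1.645, significant at α = 0.1.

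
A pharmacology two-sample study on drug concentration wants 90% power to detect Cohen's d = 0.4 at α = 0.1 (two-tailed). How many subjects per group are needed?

z_{α/2} = 1.645, z_β = Φ⁻¹(0.9) = 1.282. For small effect (d = 0.4): n per group = 2(z_{α/2} + z_β)²/d² = 2(1.645 + 1.282)²/0.4² = 107.1 → 108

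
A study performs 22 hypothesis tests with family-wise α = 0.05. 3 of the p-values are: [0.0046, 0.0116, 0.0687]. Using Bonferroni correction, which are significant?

Bonferroni α = 0.05/22 = 0.00227. None of the given p-values are significant.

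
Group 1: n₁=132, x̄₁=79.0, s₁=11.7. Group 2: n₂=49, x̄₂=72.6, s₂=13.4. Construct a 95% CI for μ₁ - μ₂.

Difference = 6.4. SE = √(11.7²/132 + 13.4²/49) = 2.168. CI = (2.15, 10.65)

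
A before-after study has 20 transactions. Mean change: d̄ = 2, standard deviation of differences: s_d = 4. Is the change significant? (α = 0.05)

t = d̄/(s_d/√n) = 2/(4/√20) = 2.236. df = 19, critical t = ±2.093. Reject H₀.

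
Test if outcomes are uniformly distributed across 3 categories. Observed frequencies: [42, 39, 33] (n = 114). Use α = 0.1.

Expected = 38 each. χ² = Σ(O-E)²/E = 1.105. df = 2, critical value = 4.605. Fail to reject H₀.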